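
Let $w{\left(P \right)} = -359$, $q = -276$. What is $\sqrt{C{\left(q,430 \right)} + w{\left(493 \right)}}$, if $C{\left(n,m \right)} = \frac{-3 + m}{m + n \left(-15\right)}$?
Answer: $\frac{i \sqrt{7495727710}}{4570} \approx 18.945 i$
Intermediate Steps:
$C{\left(n,m \right)} = \frac{-3 + m}{m - 15 n}$
$\sqrt{C{\left(q,430 \right)} + w{\left(493 \right)}} = \sqrt{\frac{-3 + 430}{430 - -4140} - 359} = \sqrt{\frac{1}{430 + 4140} \cdot 427 - 359} = \sqrt{\frac{1}{4570} \cdot 427 - 359} = \sqrt{\frac{427}{4570} - 359} = \sqrt{- \frac{1640203}{4570}} = \frac{i \sqrt{7495727710}}{4570}$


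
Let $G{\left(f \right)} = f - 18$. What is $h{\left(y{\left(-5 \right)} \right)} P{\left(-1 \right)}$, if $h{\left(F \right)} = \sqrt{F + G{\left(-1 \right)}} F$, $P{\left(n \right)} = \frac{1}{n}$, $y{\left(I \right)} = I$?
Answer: $10 i \sqrt{6} \approx 24.495 i$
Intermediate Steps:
$G{\left(f \right)} = -18 + f$ ($G{\left(f \right)} = f - 18 = -18 + f$)
$h{\left(F \right)} = F \sqrt{-19 + F}$ ($h{\left(F \right)} = \sqrt{F - 19} F = \sqrt{-19 + F} F = F \sqrt{-19 + F}$)
$h{\left(y{\left(-5 \right)} \right)} P{\left(-1 \right)} = \frac{\left(-5\right) \sqrt{-19 - 5}}{-1} = - 5 \sqrt{-24} \left(-1\right) = - 5 \cdot 2 i \sqrt{6} \left(-1\right) = - 10 i \sqrt{6} \left(-1\right) = 10 i \sqrt{6}$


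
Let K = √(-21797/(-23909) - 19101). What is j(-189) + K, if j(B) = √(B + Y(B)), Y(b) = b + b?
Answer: I*(2*√2729594965727 + 215181*√7)/23909 ≈ 162.01*I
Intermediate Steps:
Y(b) = 2*b
K = 2*I*√2729594965727/23909 (K = √(-21797*(-1/23909) - 19101) = √(21797/23909 - 19101) = √(-456664012/23909) = 2*I*√2729594965727/23909 ≈ 138.2*I)
j(B) = √3*√B (j(B) = √(B + 2*B) = √(3*B) = √3*√B)
j(-189) + K = √3*√(-189) + 2*I*√2729594965727/23909 = √3*(3*I*√21) + 2*I*√2729594965727/23909 = 9*I*√7 + 2*I*√2729594965727/23909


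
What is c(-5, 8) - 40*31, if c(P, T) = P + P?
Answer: -1250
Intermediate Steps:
c(P, T) = 2*P
c(-5, 8) - 40*31 = 2*(-5) - 40*31 = -10 - 1240 = -1250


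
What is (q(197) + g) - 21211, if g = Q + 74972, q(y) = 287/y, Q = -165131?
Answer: -21939603/197 ≈ -1.1137e+5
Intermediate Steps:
g = -90159 (g = -165131 + 74972 = -90159)
(q(197) + g) - 21211 = (287/197 - 90159) - 21211 = -17761036/197 - 21211 = -21939603/197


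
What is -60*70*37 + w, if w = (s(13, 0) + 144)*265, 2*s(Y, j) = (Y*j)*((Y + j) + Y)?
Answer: -117240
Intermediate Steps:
s(Y, j) = Y*j*(j + 2*Y)/2 (s(Y, j) = ((Y*j)*((Y + j) + Y))/2 = ((Y*j)*(j + 2*Y))/2 = (Y*j*(j + 2*Y))/2 = Y*j*(j + 2*Y)/2)
w = 38160 (w = ((½)*13*0*(0 + 2*13) + 144)*265 = ((½)*13*0*(0 + 26) + 144)*265 = ((½)*13*0*26 + 144)*265 = (0 + 144)*265 = 144*265 = 38160)
-60*70*37 + w = -60*70*37 + 38160 = -4200*37 + 38160 = -155400 + 38160 = -117240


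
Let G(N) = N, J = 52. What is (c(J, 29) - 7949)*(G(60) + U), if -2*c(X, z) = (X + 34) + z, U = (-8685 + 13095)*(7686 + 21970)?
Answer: -1047114249630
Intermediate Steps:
U = 130782960 (U = 4410*29656 = 130782960)
c(X, z) = -17 - X/2 - z/2 (c(X, z) = -((X + 34) + z)/2 = -((34 + X) + z)/2 = -(34 + X + z)/2 = -17 - X/2 - z/2)
(c(J, 29) - 7949)*(G(60) + U) = ((-17 - ½*52 - ½*29) - 7949)*(60 + 130782960) = ((-17 - 26 - 29/2) - 7949)*130783020 = (-115/2 - 7949)*130783020 = -16013/2*130783020 = -1047114249630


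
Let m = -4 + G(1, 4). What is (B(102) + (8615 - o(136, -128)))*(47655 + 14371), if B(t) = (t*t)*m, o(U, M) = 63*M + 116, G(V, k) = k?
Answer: 1027336638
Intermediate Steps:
m = 0 (m = -4 + 4 = 0)
o(U, M) = 116 + 63*M
B(t) = 0 (B(t) = (t*t)*0 = t²*0 = 0)
(B(102) + (8615 - o(136, -128)))*(47655 + 14371) = (0 + (8615 - (116 + 63*(-128))))*(47655 + 14371) = (0 + (8615 - (116 - 8064)))*62026 = (0 + (8615 - 1*(-7948)))*62026 = (0 + (8615 + 7948))*62026 = (0 + 16563)*62026 = 16563*62026 = 1027336638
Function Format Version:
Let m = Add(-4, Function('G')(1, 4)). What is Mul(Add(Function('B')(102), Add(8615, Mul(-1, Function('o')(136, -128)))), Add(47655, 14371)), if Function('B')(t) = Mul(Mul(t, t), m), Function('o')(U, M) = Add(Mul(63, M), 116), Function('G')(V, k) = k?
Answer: 1027336638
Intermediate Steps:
m = 0 (m = Add(-4, 4) = 0)
Function('o')(U, M) = Add(116, Mul(63, M))
Function('B')(t) = 0 (Function('B')(t) = Mul(Mul(t, t), 0) = Mul(Pow(t, 2), 0) = 0)
Mul(Add(Function('B')(102), Add(8615, Mul(-1, Function('o')(136, -128)))), Add(47655, 14371)) = Mul(Add(0, Add(8615, Mul(-1, Add(116, Mul(63, -128))))), Add(47655, 14371)) = Mul(Add(0, Add(8615, Mul(-1, Add(116, -8064)))), 62026) = Mul(Add(0, Add(8615, Mul(-1, -7948))), 62026) = Mul(Add(0, Add(8615, 7948)), 62026) = Mul(Add(0, 16563), 62026) = Mul(16563, 62026) = 1027336638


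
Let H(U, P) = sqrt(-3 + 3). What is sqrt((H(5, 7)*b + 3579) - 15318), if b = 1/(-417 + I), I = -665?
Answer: I*sqrt(11739) ≈ 108.35*I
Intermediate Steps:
H(U, P) = 0 (H(U, P) = sqrt(0) = 0)
b = -1/1082 (b = 1/(-417 - 665) = 1/(-1082) = -1/1082 ≈ -0.00092421)
sqrt((H(5, 7)*b + 3579) - 15318) = sqrt((0*(-1/1082) + 3579) - 15318) = sqrt((0 + 3579) - 15318) = sqrt(3579 - 15318) = sqrt(-11739) = I*sqrt(11739)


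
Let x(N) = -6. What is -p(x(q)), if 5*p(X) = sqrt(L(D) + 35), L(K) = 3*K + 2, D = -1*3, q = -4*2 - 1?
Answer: -2*sqrt(7)/5 ≈ -1.0583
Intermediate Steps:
q = -9 (q = -8 - 1 = -9)
D = -3
L(K) = 2 + 3*K
p(X) = 2*sqrt(7)/5 (p(X) = sqrt((2 + 3*(-3)) + 35)/5 = sqrt((2 - 9) + 35)/5 = sqrt(-7 + 35)/5 = sqrt(28)/5 = (2*sqrt(7))/5 = 2*sqrt(7)/5)
-p(x(q)) = -2*sqrt(7)/5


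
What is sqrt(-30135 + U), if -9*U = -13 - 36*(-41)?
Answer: I*sqrt(272678)/3 ≈ 174.06*I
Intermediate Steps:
U = -1463/9 (U = -(-13 - 36*(-41))/9 = -(-13 + 1476)/9 = -1/9*1463 = -1463/9 ≈ -162.56)
sqrt(-30135 + U) = sqrt(-30135 - 1463/9) = sqrt(-272678/9) = I*sqrt(272678)/3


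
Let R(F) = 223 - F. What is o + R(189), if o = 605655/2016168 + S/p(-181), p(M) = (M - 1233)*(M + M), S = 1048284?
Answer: 63795809611/1755122248 ≈ 36.348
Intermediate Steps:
p(M) = 2*M*(-1233 + M) (p(M) = (-1233 + M)*(2*M) = 2*M*(-1233 + M))
o = 4121653179/1755122248 (o = 605655/2016168 + 1048284/((2*(-181)*(-1233 - 181))) = 605655*(1/2016168) + 1048284/((2*(-181)*(-1414))) = 201885/672056 + 1048284/511868 = 201885/672056 + 1048284*(1/511868) = 201885/672056 + 262071/127967 = 4121653179/1755122248 ≈ 2.3484)
o + R(189) = 4121653179/1755122248 + (223 - 1*189) = 4121653179/1755122248 + (223 - 189) = 4121653179/1755122248 + 34 = 63795809611/1755122248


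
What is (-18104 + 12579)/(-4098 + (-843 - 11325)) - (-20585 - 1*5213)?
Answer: 419635793/16266 ≈ 25798.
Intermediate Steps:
(-18104 + 12579)/(-4098 + (-843 - 11325)) - (-20585 - 1*5213) = -5525/(-4098 - 12168) - (-20585 - 5213) = -5525/(-16266) - 1*(-25798) = -5525*(-1/16266) + 25798 = 5525/16266 + 25798 = 419635793/16266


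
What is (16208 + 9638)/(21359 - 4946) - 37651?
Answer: -617940017/16413 ≈ -37649.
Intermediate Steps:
(16208 + 9638)/(21359 - 4946) - 37651 = 25846/16413 - 37651 = -617940017/16413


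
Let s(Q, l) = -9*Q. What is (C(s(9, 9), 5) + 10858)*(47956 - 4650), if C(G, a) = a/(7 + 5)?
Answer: 2821407553/6 ≈ 4.7023e+8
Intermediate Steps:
C(G, a) = a/12
(C(s(9, 9), 5) + 10858)*(47956 - 4650) = ((1/12)*5 + 10858)*(47956 - 4650) = (5/12 + 10858)*43306 = (130301/12)*43306 = 2821407553/6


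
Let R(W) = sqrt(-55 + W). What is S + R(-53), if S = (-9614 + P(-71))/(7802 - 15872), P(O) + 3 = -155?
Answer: 4886/4035 + 6*I*sqrt(3) ≈ 1.2109 + 10.392*I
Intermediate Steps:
P(O) = -158 (P(O) = -3 - 155 = -158)
S = 4886/4035 (S = (-9614 - 158)/(7802 - 15872) = -9772/(-8070) = -9772*(-1/8070) = 4886/4035 ≈ 1.2109)
S + R(-53) = 4886/4035 + sqrt(-55 - 53) = 4886/4035 + sqrt(-108) = 4886/4035 + 6*I*sqrt(3)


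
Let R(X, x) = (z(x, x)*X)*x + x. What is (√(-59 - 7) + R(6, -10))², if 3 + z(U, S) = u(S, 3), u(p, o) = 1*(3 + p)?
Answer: 348034 + 1180*I*√66 ≈ 3.4803e+5 + 9586.4*I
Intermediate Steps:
u(p, o) = 3 + p
z(U, S) = S (z(U, S) = -3 + (3 + S) = S)
R(X, x) = x + X*x² (R(X, x) = (x*X)*x + x = (X*x)*x + x = X*x² + x = x + X*x²)
(√(-59 - 7) + R(6, -10))² = (√(-59 - 7) - 10*(1 + 6*(-10)))² = (√(-66) - 10*(1 - 60))² = (I*√66 - 10*(-59))² = (I*√66 + 590)² = (590 + I*√66)²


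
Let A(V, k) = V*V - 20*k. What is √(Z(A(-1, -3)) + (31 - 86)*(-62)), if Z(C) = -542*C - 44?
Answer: 32*I*√29 ≈ 172.33*I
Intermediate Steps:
A(V, k) = V² - 20*k
Z(C) = -44 - 542*C
√(Z(A(-1, -3)) + (31 - 86)*(-62)) = √((-44 - 542*((-1)² - 20*(-3))) + (31 - 86)*(-62)) = √((-44 - 542*(1 + 60)) - 55*(-62)) = √((-44 - 542*61) + 3410) = √((-44 - 33062) + 3410) = √(-33106 + 3410) = √(-29696) = 32*I*√29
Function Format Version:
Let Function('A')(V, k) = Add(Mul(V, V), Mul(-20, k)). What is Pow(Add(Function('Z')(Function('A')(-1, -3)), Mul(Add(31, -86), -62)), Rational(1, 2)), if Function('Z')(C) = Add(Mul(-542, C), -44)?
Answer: Mul(32, I, Pow(29, Rational(1, 2))) ≈ Mul(172.33, I)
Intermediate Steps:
Function('A')(V, k) = Add(Pow(V, 2), Mul(-20, k))
Function('Z')(C) = Add(-44, Mul(-542, C))
Pow(Add(Function('Z')(Function('A')(-1, -3)), Mul(Add(31, -86), -62)), Rational(1, 2)) = Pow(Add(Add(-44, Mul(-542, Add(Pow(-1, 2), Mul(-20, -3)))), Mul(Add(31, -86), -62)), Rational(1, 2)) = Pow(Add(Add(-44, Mul(-542, Add(1, 60))), Mul(-55, -62)), Rational(1, 2)) = Pow(Add(Add(-44, Mul(-542, 61)), 3410), Rational(1, 2)) = Pow(Add(Add(-44, -33062), 3410), Rational(1, 2)) = Pow(Add(-33106, 3410), Rational(1, 2)) = Pow(-29696, Rational(1, 2)) = Mul(32, I, Pow(29, Rational(1, 2)))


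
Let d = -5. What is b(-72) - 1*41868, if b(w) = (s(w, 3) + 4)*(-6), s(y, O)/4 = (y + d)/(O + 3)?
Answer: -41584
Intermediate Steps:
s(y, O) = 4*(-5 + y)/(3 + O) (s(y, O) = 4*((y - 5)/(O + 3)) = 4*((-5 + y)/(3 + O)) = 4*(-5 + y)/(3 + O))
b(w) = -4 - 4*w (b(w) = (4*(-5 + w)/(3 + 3) + 4)*(-6) = (4*(-5 + w)/6 + 4)*(-6) = (4*(1/6)*(-5 + w) + 4)*(-6) = ((-10/3 + 2*w/3) + 4)*(-6) = (2/3 + 2*w/3)*(-6) = -4 - 4*w)
b(-72) - 1*41868 = (-4 - 4*(-72)) - 1*41868 = (-4 + 288) - 41868 = 284 - 41868 = -41584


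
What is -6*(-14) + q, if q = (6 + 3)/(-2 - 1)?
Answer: 81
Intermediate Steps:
q = -3 (q = 9/(-3) = 9*(-⅓) = -3)
-6*(-14) + q = -6*(-14) - 3 = 84 - 3 = 81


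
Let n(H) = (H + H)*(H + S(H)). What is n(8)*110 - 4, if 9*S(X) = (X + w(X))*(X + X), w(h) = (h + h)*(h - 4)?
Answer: 239356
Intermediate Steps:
w(h) = 2*h*(-4 + h) (w(h) = (2*h)*(-4 + h) = 2*h*(-4 + h))
S(X) = 2*X*(X + 2*X*(-4 + X))/9 (S(X) = ((X + 2*X*(-4 + X))*(X + X))/9 = ((X + 2*X*(-4 + X))*(2*X))/9 = (2*X*(X + 2*X*(-4 + X)))/9 = 2*X*(X + 2*X*(-4 + X))/9)
n(H) = 2*H*(H + 2*H**2*(-7 + 2*H)/9) (n(H) = (H + H)*(H + 2*H**2*(-7 + 2*H)/9) = (2*H)*(H + 2*H**2*(-7 + 2*H)/9) = 2*H*(H + 2*H**2*(-7 + 2*H)/9))
n(8)*110 - 4 = (8**2*(2 + (4/9)*8*(-7 + 2*8)))*110 - 4 = (64*(2 + (4/9)*8*(-7 + 16)))*110 - 4 = (64*(2 + (4/9)*8*9))*110 - 4 = (64*(2 + 32))*110 - 4 = (64*34)*110 - 4 = 2176*110 - 4 = 239360 - 4 = 239356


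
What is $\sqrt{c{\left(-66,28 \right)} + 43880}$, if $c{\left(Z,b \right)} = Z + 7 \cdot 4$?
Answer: $\sqrt{43842} \approx 209.38$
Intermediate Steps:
$c{\left(Z,b \right)} = 28 + Z$ ($c{\left(Z,b \right)} = Z + 28 = 28 + Z$)
$\sqrt{c{\left(-66,28 \right)} + 43880} = \sqrt{\left(28 - 66\right) + 43880} = \sqrt{-38 + 43880} = \sqrt{43842}$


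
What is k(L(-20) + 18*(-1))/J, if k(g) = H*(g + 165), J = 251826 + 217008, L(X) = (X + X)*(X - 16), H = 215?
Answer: 113735/156278 ≈ 0.72777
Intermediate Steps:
L(X) = 2*X*(-16 + X) (L(X) = (2*X)*(-16 + X) = 2*X*(-16 + X))
J = 468834
k(g) = 35475 + 215*g (k(g) = 215*(g + 165) = 215*(165 + g) = 35475 + 215*g)
k(L(-20) + 18*(-1))/J = (35475 + 215*(2*(-20)*(-16 - 20) + 18*(-1)))/468834 = (35475 + 215*(2*(-20)*(-36) - 18))*(1/468834) = (35475 + 215*(1440 - 18))*(1/468834) = (35475 + 215*1422)*(1/468834) = (35475 + 305730)*(1/468834) = 341205*(1/468834) = 113735/156278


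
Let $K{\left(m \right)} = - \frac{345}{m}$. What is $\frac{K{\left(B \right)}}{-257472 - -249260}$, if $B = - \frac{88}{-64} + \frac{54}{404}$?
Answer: $\frac{3030}{108809} \approx 0.027847$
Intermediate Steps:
$B = \frac{1219}{808}$ ($B = \left(-88\right) \left(- \frac{1}{64}\right) + 54 \cdot \frac{1}{404} = \frac{11}{8} + \frac{27}{202} = \frac{1219}{808} \approx 1.5087$)
$\frac{K{\left(B \right)}}{-257472 - -249260} = \frac{\left(-345\right) \frac{1}{\frac{1219}{808}}}{-257472 - -249260} = \frac{\left(-345\right) \frac{808}{1219}}{-257472 + 249260} = - \frac{12120}{53 \left(-8212\right)} = \left(- \frac{12120}{53}\right) \left(- \frac{1}{8212}\right) = \frac{3030}{108809}$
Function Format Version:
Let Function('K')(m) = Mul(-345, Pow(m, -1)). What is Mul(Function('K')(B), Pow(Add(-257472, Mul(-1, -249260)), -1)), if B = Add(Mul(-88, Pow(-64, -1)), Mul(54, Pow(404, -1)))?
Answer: Rational(3030, 108809) ≈ 0.027847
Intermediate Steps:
B = Rational(1219, 808) (B = Add(Mul(-88, Rational(-1, 64)), Mul(54, Rational(1, 404))) = Add(Rational(11, 8), Rational(27, 202)) = Rational(1219, 808) ≈ 1.5087)
Mul(Function('K')(B), Pow(Add(-257472, Mul(-1, -249260)), -1)) = Mul(Mul(-345, Pow(Rational(1219, 808), -1)), Pow(Add(-257472, Mul(-1, -249260)), -1)) = Mul(Mul(-345, Rational(808, 1219)), Pow(Add(-257472, 249260), -1)) = Mul(Rational(-12120, 53), Pow(-8212, -1)) = Mul(Rational(-12120, 53), Rational(-1, 8212)) = Rational(3030, 108809)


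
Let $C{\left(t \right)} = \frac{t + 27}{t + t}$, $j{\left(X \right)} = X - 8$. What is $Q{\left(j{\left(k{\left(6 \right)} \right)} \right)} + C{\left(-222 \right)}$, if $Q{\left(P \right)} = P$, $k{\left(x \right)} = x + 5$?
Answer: $\frac{509}{148} \approx 3.4392$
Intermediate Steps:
$k{\left(x \right)} = 5 + x$
$j{\left(X \right)} = -8 + X$ ($j{\left(X \right)} = X - 8 = -8 + X$)
$C{\left(t \right)} = \frac{27 + t}{2 t}$
$Q{\left(j{\left(k{\left(6 \right)} \right)} \right)} + C{\left(-222 \right)} = \left(-8 + \left(5 + 6\right)\right) + \frac{27 - 222}{2 \left(-222\right)} = \left(-8 + 11\right) + \frac{1}{2} \left(- \frac{1}{222}\right) \left(-195\right) = 3 + \frac{65}{148} = \frac{509}{148}$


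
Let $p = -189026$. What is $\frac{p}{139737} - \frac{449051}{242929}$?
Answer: $- \frac{108668936741}{33946169673} \approx -3.2012$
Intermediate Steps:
$\frac{p}{139737} - \frac{449051}{242929} = - \frac{189026}{139737} - \frac{449051}{242929} = - \frac{108668936741}{33946169673}$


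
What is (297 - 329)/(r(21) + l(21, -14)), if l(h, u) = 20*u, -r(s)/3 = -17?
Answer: 32/229 ≈ 0.13974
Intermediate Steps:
r(s) = 51 (r(s) = -3*(-17) = 51)
(297 - 329)/(r(21) + l(21, -14)) = (297 - 329)/(51 + 20*(-14)) = -32/(51 - 280) = -32/(-229) = -32*(-1/229) = 32/229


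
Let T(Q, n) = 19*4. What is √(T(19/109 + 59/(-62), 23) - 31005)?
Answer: I*√30929 ≈ 175.87*I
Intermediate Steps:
T(Q, n) = 76
√(T(19/109 + 59/(-62), 23) - 31005) = √(76 - 31005) = √(-30929) = I*√30929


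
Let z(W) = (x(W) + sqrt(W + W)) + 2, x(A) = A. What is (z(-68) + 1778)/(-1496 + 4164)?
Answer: 428/667 + I*sqrt(34)/1334 ≈ 0.64168 + 0.004371*I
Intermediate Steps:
z(W) = 2 + W + sqrt(2)*sqrt(W) (z(W) = (W + sqrt(W + W)) + 2 = (W + sqrt(2*W)) + 2 = (W + sqrt(2)*sqrt(W)) + 2 = 2 + W + sqrt(2)*sqrt(W))
(z(-68) + 1778)/(-1496 + 4164) = ((2 - 68 + sqrt(2)*sqrt(-68)) + 1778)/(-1496 + 4164) = ((2 - 68 + sqrt(2)*(2*I*sqrt(17))) + 1778)/2668 = ((2 - 68 + 2*I*sqrt(34)) + 1778)*(1/2668) = ((-66 + 2*I*sqrt(34)) + 1778)*(1/2668) = (1712 + 2*I*sqrt(34))*(1/2668) = 428/667 + I*sqrt(34)/1334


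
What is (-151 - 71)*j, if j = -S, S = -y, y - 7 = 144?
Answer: -33522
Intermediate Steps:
y = 151 (y = 7 + 144 = 151)
S = -151 (S = -1*151 = -151)
j = 151 (j = -1*(-151) = 151)
(-151 - 71)*j = (-151 - 71)*151 = -222*151 = -33522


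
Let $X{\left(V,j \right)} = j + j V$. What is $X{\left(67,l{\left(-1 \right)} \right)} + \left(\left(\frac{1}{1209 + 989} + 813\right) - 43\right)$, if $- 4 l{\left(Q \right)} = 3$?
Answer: $\frac{1580363}{2198} \approx 719.0$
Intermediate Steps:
$l{\left(Q \right)} = - \frac{3}{4}$ ($l{\left(Q \right)} = \left(- \frac{1}{4}\right) 3 = - \frac{3}{4}$)
$X{\left(V,j \right)} = j + V j$
$X{\left(67,l{\left(-1 \right)} \right)} + \left(\left(\frac{1}{1209 + 989} + 813\right) - 43\right) = - \frac{3 \left(1 + 67\right)}{4} + \left(\left(\frac{1}{1209 + 989} + 813\right) - 43\right) = \left(- \frac{3}{4}\right) 68 + \left(\left(\frac{1}{2198} + 813\right) - 43\right) = -51 + \left(\left(\frac{1}{2198} + 813\right) - 43\right) = -51 + \left(\frac{1786975}{2198} - 43\right) = -51 + \frac{1692461}{2198} = \frac{1580363}{2198}$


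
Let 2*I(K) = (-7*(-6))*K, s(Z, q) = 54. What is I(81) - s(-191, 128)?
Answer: 1647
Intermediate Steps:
I(K) = 21*K (I(K) = ((-7*(-6))*K)/2 = (42*K)/2 = 21*K)
I(81) - s(-191, 128) = 21*81 - 1*54 = 1701 - 54 = 1647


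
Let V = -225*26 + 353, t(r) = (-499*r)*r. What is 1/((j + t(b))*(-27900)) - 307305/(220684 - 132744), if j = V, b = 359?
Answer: -27572135008665703/7890185817550800 ≈ -3.4945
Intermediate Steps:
t(r) = -499*r**2
V = -5497 (V = -5850 + 353 = -5497)
j = -5497
1/((j + t(b))*(-27900)) - 307305/(220684 - 132744) = 1/(-5497 - 499*359**2*(-27900)) - 307305/(220684 - 132744) = -1/27900/(-5497 - 499*128881) - 307305/87940 = -1/27900/(-5497 - 64311619) - 307305*1/87940 = -1/27900/(-64317116) - 61461/17588 = -1/64317116*(-1/27900) - 61461/17588 = 1/1794447536400 - 61461/17588 = -27572135008665703/7890185817550800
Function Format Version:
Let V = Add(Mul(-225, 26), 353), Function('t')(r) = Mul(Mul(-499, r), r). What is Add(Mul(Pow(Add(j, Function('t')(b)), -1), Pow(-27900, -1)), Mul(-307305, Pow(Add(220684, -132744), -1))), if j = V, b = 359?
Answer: Rational(-27572135008665703, 7890185817550800) ≈ -3.4945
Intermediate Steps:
Function('t')(r) = Mul(-499, Pow(r, 2))
V = -5497 (V = Add(-5850, 353) = -5497)
j = -5497
Add(Mul(Pow(Add(j, Function('t')(b)), -1), Pow(-27900, -1)), Mul(-307305, Pow(Add(220684, -132744), -1))) = Add(Mul(Pow(Add(-5497, Mul(-499, Pow(359, 2))), -1), Pow(-27900, -1)), Mul(-307305, Pow(Add(220684, -132744), -1))) = Add(Mul(Pow(Add(-5497, Mul(-499, 128881)), -1), Rational(-1, 27900)), Mul(-307305, Pow(87940, -1))) = Add(Mul(Pow(Add(-5497, -64311619), -1), Rational(-1, 27900)), Mul(-307305, Rational(1, 87940))) = Add(Mul(Pow(-64317116, -1), Rational(-1, 27900)), Rational(-61461, 17588)) = Add(Mul(Rational(-1, 64317116), Rational(-1, 27900)), Rational(-61461, 17588)) = Add(Rational(1, 1794447536400), Rational(-61461, 17588)) = Rational(-27572135008665703, 7890185817550800)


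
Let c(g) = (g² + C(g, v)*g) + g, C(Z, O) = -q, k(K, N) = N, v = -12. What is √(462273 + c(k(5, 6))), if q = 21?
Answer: √462189 ≈ 679.84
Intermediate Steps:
C(Z, O) = -21 (C(Z, O) = -1*21 = -21)
c(g) = g² - 20*g (c(g) = (g² - 21*g) + g = g² - 20*g)
√(462273 + c(k(5, 6))) = √(462273 + 6*(-20 + 6)) = √(462273 + 6*(-14)) = √(462273 - 84) = √462189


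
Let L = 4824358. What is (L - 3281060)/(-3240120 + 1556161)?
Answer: -1543298/1683959 ≈ -0.91647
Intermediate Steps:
(L - 3281060)/(-3240120 + 1556161) = (4824358 - 3281060)/(-3240120 + 1556161) = 1543298/(-1683959) = 1543298*(-1/1683959) = -1543298/1683959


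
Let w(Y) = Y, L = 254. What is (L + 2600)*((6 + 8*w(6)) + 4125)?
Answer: 11926866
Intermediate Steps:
(L + 2600)*((6 + 8*w(6)) + 4125) = (254 + 2600)*((6 + 8*6) + 4125) = 2854*((6 + 48) + 4125) = 2854*(54 + 4125) = 2854*4179 = 11926866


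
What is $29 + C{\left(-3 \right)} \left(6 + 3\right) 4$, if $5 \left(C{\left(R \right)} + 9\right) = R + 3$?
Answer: $-295$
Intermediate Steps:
$C{\left(R \right)} = - \frac{42}{5} + \frac{R}{5}$ ($C{\left(R \right)} = -9 + \frac{R + 3}{5} = -9 + \frac{3 + R}{5} = -9 + \left(\frac{3}{5} + \frac{R}{5}\right) = - \frac{42}{5} + \frac{R}{5}$)
$29 + C{\left(-3 \right)} \left(6 + 3\right) 4 = 29 + \left(- \frac{42}{5} + \frac{1}{5} \left(-3\right)\right) \left(6 + 3\right) 4 = 29 + \left(- \frac{42}{5} - \frac{3}{5}\right) 9 \cdot 4 = 29 - 324 = -295$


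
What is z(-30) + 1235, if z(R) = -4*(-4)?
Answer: 1251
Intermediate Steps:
z(R) = 16
z(-30) + 1235 = 16 + 1235 = 1251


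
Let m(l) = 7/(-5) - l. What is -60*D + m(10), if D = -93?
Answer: 27843/5 ≈ 5568.6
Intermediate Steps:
m(l) = -7/5 - l (m(l) = 7*(-1/5) - l = -7/5 - l)
-60*D + m(10) = -60*(-93) + (-7/5 - 1*10) = 5580 + (-7/5 - 10) = 5580 - 57/5 = 27843/5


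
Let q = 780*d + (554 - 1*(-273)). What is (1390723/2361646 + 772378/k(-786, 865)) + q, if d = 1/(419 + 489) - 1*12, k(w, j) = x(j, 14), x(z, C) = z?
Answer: -3542192934741499/463721000330 ≈ -7638.6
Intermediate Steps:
k(w, j) = j
d = -10895/908 (d = 1/908 - 12 = -10895/908 ≈ -11.999)
q = -1936796/227 (q = 780*(-10895/908) + (554 - 1*(-273)) = -2124525/227 + (554 + 273) = -2124525/227 + 827 = -1936796/227 ≈ -8532.1)
(1390723/2361646 + 772378/k(-786, 865)) + q = (1390723/2361646 + 772378/865) - 1936796/227 = 1825286389583/2042823790 - 1936796/227 = -3542192934741499/463721000330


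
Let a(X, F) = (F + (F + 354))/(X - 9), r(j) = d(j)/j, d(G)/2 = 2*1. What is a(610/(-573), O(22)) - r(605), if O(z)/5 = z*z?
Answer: -1800601078/3489035 ≈ -516.07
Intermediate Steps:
O(z) = 5*z**2 (O(z) = 5*(z*z) = 5*z**2)
d(G) = 4 (d(G) = 2*(2*1) = 2*2 = 4)
r(j) = 4/j
a(X, F) = (354 + 2*F)/(-9 + X) (a(X, F) = (F + (354 + F))/(-9 + X) = (354 + 2*F)/(-9 + X))
a(610/(-573), O(22)) - r(605) = 2*(177 + 5*22**2)/(-9 + 610/(-573)) - 4/605 = 2*(177 + 5*484)/(-9 + 610*(-1/573)) - 4/605 = 2*(177 + 2420)/(-9 - 610/573) - 1*4/605 = 2*2597/(-5767/573) - 4/605 = 2*(-573/5767)*2597 - 4/605 = -2976162/5767 - 4/605 = -1800601078/3489035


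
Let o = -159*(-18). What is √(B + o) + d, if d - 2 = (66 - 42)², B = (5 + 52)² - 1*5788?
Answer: 578 + √323 ≈ 595.97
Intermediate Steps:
B = -2539 (B = 57² - 5788 = 3249 - 5788 = -2539)
o = 2862
d = 578 (d = 2 + (66 - 42)² = 2 + 24² = 2 + 576 = 578)
√(B + o) + d = √(-2539 + 2862) + 578 = √323 + 578 = 578 + √323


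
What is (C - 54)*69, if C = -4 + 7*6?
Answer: -1104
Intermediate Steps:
C = 38 (C = -4 + 42 = 38)
(C - 54)*69 = (38 - 54)*69 = -16*69 = -1104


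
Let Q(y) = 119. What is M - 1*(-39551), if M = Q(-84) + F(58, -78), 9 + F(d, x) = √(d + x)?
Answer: 39661 + 2*I*√5 ≈ 39661.0 + 4.4721*I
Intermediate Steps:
F(d, x) = -9 + √(d + x)
M = 110 + 2*I*√5 (M = 119 + (-9 + √(58 - 78)) = 119 + (-9 + √(-20)) = 119 + (-9 + 2*I*√5) = 110 + 2*I*√5 ≈ 110.0 + 4.4721*I)
M - 1*(-39551) = (110 + 2*I*√5) - 1*(-39551) = (110 + 2*I*√5) + 39551 = 39661 + 2*I*√5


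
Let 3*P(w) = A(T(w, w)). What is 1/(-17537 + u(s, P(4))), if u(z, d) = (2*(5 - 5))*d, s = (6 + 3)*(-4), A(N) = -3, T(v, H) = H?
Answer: -1/17537 ≈ -5.7022e-5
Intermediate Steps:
P(w) = -1 (P(w) = (1/3)*(-3) = -1)
s = -36 (s = 9*(-4) = -36)
u(z, d) = 0 (u(z, d) = (2*0)*d = 0*d = 0)
1/(-17537 + u(s, P(4))) = 1/(-17537 + 0) = 1/(-17537) = -1/17537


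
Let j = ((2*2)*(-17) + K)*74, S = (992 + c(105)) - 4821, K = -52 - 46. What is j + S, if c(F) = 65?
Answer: -16048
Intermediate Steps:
K = -98
S = -3764 (S = (992 + 65) - 4821 = 1057 - 4821 = -3764)
j = -12284 (j = ((2*2)*(-17) - 98)*74 = (4*(-17) - 98)*74 = (-68 - 98)*74 = -166*74 = -12284)
j + S = -12284 - 3764 = -16048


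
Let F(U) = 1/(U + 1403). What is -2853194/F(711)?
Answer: -6031652116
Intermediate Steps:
F(U) = 1/(1403 + U)
-2853194/F(711) = -2853194/(1/(1403 + 711)) = -2853194/(1/2114) = -2853194/1/2114 = -2853194*2114 = -6031652116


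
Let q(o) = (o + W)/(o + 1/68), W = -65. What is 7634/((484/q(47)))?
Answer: -212364/35167 ≈ -6.0387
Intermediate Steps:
q(o) = (-65 + o)/(1/68 + o) (q(o) = (o - 65)/(o + 1/68) = (-65 + o)/(o + 1/68) = (-65 + o)/(1/68 + o))
7634/((484/q(47))) = 7634/((484/((68*(-65 + 47)/(1 + 68*47))))) = 7634/((484/((68*(-18)/(1 + 3196))))) = 7634/((484/((68*(-18)/3197)))) = 7634/((484/((68*(1/3197)*(-18))))) = 7634/((484/(-1224/3197))) = 7634/((484*(-3197/1224))) = 7634/(-386837/306) = 7634*(-306/386837) = -212364/35167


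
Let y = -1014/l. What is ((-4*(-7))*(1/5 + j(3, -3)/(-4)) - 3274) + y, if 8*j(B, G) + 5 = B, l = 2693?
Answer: -175962049/53860 ≈ -3267.0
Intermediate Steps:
j(B, G) = -5/8 + B/8
y = -1014/2693 ≈ -0.37653
((-4*(-7))*(1/5 + j(3, -3)/(-4)) - 3274) + y = ((-4*(-7))*(1/5 + (-5/8 + (1/8)*3)/(-4)) - 3274) - 1014/2693 = (28*(1*(1/5) + (-5/8 + 3/8)*(-1/4)) - 3274) - 1014/2693 = (28*(1/5 - 1/4*(-1/4)) - 3274) - 1014/2693 = (28*(1/5 + 1/16) - 3274) - 1014/2693 = (28*(21/80) - 3274) - 1014/2693 = (147/20 - 3274) - 1014/2693 = -65333/20 - 1014/2693 = -175962049/53860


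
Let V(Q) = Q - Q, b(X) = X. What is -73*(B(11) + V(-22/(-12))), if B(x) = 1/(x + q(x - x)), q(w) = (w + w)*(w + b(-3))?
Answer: -73/11 ≈ -6.6364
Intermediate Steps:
V(Q) = 0
q(w) = 2*w*(-3 + w) (q(w) = (w + w)*(w - 3) = (2*w)*(-3 + w) = 2*w*(-3 + w))
B(x) = 1/x (B(x) = 1/(x + 2*(x - x)*(-3 + (x - x))) = 1/(x + 2*0*(-3 + 0)) = 1/(x + 2*0*(-3)) = 1/(x + 0) = 1/x)
-73*(B(11) + V(-22/(-12))) = -73*(1/11 + 0) = -73*1/11 = -73/11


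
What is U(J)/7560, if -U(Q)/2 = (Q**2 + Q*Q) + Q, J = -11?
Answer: -11/180 ≈ -0.061111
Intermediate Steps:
U(Q) = -4*Q**2 - 2*Q (U(Q) = -2*((Q**2 + Q*Q) + Q) = -2*((Q**2 + Q**2) + Q) = -2*(2*Q**2 + Q) = -2*(Q + 2*Q**2) = -4*Q**2 - 2*Q)
U(J)/7560 = -2*(-11)*(1 + 2*(-11))/7560 = -2*(-11)*(1 - 22)*(1/7560) = -2*(-11)*(-21)*(1/7560) = -462*1/7560 = -11/180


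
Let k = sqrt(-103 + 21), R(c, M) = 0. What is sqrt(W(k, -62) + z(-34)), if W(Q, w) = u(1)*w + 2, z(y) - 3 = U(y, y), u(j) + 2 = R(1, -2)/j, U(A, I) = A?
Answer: sqrt(95) ≈ 9.7468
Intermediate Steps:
k = I*sqrt(82) (k = sqrt(-82) = I*sqrt(82) ≈ 9.0554*I)
u(j) = -2 (u(j) = -2 + 0/j = -2 + 0 = -2)
z(y) = 3 + y
W(Q, w) = 2 - 2*w (W(Q, w) = -2*w + 2 = 2 - 2*w)
sqrt(W(k, -62) + z(-34)) = sqrt((2 - 2*(-62)) + (3 - 34)) = sqrt((2 + 124) - 31) = sqrt(126 - 31) = sqrt(95)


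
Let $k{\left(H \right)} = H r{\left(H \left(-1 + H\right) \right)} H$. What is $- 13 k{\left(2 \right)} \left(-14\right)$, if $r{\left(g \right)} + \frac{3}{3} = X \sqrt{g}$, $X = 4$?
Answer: $-728 + 2912 \sqrt{2} \approx 3390.2$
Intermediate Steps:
$r{\left(g \right)} = -1 + 4 \sqrt{g}$
$k{\left(H \right)} = H^{2} \left(-1 + 4 \sqrt{H \left(-1 + H\right)}\right)$ ($k{\left(H \right)} = H \left(-1 + 4 \sqrt{H \left(-1 + H\right)}\right) H = H^{2} \left(-1 + 4 \sqrt{H \left(-1 + H\right)}\right)$)
$- 13 k{\left(2 \right)} \left(-14\right) = - 13 \cdot 2^{2} \left(-1 + 4 \sqrt{2 \left(-1 + 2\right)}\right) \left(-14\right) = - 13 \cdot 4 \left(-1 + 4 \sqrt{2 \cdot 1}\right) \left(-14\right) = - 13 \cdot 4 \left(-1 + 4 \sqrt{2}\right) \left(-14\right) = - 13 \left(-4 + 16 \sqrt{2}\right) \left(-14\right) = \left(52 - 208 \sqrt{2}\right) \left(-14\right) = -728 + 2912 \sqrt{2}$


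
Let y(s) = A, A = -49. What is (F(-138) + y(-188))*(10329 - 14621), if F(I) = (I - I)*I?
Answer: 210308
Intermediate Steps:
F(I) = 0 (F(I) = 0*I = 0)
y(s) = -49
(F(-138) + y(-188))*(10329 - 14621) = (0 - 49)*(10329 - 14621) = -49*(-4292) = 210308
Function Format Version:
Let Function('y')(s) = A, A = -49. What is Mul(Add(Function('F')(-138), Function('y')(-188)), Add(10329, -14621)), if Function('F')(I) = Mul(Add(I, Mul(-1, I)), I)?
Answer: 210308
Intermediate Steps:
Function('F')(I) = 0 (Function('F')(I) = Mul(0, I) = 0)
Function('y')(s) = -49
Mul(Add(Function('F')(-138), Function('y')(-188)), Add(10329, -14621)) = Mul(Add(0, -49), Add(10329, -14621)) = Mul(-49, -4292) = 210308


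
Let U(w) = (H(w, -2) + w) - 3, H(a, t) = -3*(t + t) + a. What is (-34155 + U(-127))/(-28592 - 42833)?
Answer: 1376/2857 ≈ 0.48162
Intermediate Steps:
H(a, t) = a - 6*t (H(a, t) = -6*t + a = a - 6*t)
U(w) = 9 + 2*w (U(w) = ((w - 6*(-2)) + w) - 3 = ((w + 12) + w) - 3 = ((12 + w) + w) - 3 = (12 + 2*w) - 3 = 9 + 2*w)
(-34155 + U(-127))/(-28592 - 42833) = (-34155 + (9 + 2*(-127)))/(-28592 - 42833) = (-34155 + (9 - 254))/(-71425) = (-34155 - 245)*(-1/71425) = -34400*(-1/71425) = 1376/2857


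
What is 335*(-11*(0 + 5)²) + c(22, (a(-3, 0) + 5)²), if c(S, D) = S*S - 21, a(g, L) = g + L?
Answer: -91662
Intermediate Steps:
a(g, L) = L + g
c(S, D) = -21 + S² (c(S, D) = S² - 21 = -21 + S²)
335*(-11*(0 + 5)²) + c(22, (a(-3, 0) + 5)²) = 335*(-11*(0 + 5)²) + (-21 + 22²) = 335*(-11*5²) + (-21 + 484) = 335*(-11*25) + 463 = 335*(-275) + 463 = -92125 + 463 = -91662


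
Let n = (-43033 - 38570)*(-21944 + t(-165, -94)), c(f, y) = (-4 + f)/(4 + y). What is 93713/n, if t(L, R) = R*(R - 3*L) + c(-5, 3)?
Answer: 655991/34067212425 ≈ 1.9256e-5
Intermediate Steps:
c(f, y) = (-4 + f)/(4 + y)
t(L, R) = -9/7 + R*(R - 3*L) (t(L, R) = R*(R - 3*L) + (-4 - 5)/(4 + 3) = R*(R - 3*L) - 9/7 = -9/7 + R*(R - 3*L))
n = 34067212425/7 (n = (-43033 - 38570)*(-21944 + (-9/7 + (-94)² - 3*(-165)*(-94))) = -81603*(-21944 + (-9/7 + 8836 - 46530)) = -81603*(-21944 - 263867/7) = -81603*(-417475/7) = 34067212425/7 ≈ 4.8667e+9)
93713/n = 93713/(34067212425/7) = 93713*(7/34067212425) = 655991/34067212425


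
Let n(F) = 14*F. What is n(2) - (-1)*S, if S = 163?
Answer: 191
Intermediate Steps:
n(2) - (-1)*S = 14*2 - (-1)*163 = 28 - 1*(-163) = 28 + 163 = 191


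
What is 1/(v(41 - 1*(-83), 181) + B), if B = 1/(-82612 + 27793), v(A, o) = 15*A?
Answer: 54819/101963339 ≈ 0.00053763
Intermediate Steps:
B = -1/54819 (B = 1/(-54819) = -1/54819 ≈ -1.8242e-5)
1/(v(41 - 1*(-83), 181) + B) = 1/(15*(41 - 1*(-83)) - 1/54819) = 1/(15*(41 + 83) - 1/54819) = 1/(15*124 - 1/54819) = 1/(1860 - 1/54819) = 1/(101963339/54819) = 54819/101963339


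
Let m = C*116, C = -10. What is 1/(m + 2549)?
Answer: 1/1389 ≈ 0.00071994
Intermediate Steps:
m = -1160 (m = -10*116 = -1160)
1/(m + 2549) = 1/(-1160 + 2549) = 1/1389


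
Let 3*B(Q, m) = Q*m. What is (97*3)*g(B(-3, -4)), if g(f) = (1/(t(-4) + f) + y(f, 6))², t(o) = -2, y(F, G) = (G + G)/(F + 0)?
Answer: 14259/4 ≈ 3564.8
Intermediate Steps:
y(F, G) = 2*G/F (y(F, G) = (2*G)/F = 2*G/F)
B(Q, m) = Q*m/3 (B(Q, m) = (Q*m)/3 = Q*m/3)
g(f) = (1/(-2 + f) + 12/f)² (g(f) = (1/(-2 + f) + 2*6/f)² = (1/(-2 + f) + 12/f)²)
(97*3)*g(B(-3, -4)) = (97*3)*((-24 + 13*((⅓)*(-3)*(-4)))²/(((⅓)*(-3)*(-4))²*(-2 + (⅓)*(-3)*(-4))²)) = 291*((-24 + 13*4)²/(4²*(-2 + 4)²)) = 291*((1/16)*(-24 + 52)²/2²) = 291*((1/16)*28²*(¼)) = 291*((1/16)*784*(¼)) = 291*(49/4) = 14259/4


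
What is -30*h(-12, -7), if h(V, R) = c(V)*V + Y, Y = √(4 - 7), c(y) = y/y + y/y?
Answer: 720 - 30*I*√3 ≈ 720.0 - 51.962*I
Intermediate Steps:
c(y) = 2 (c(y) = 1 + 1 = 2)
Y = I*√3 (Y = √(-3) = I*√3 ≈ 1.732*I)
h(V, R) = 2*V + I*√3
-30*h(-12, -7) = -30*(2*(-12) + I*√3) = -30*(-24 + I*√3) = 720 - 30*I*√3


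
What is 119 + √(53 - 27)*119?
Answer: 119 + 119*√26 ≈ 725.78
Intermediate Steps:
119 + √(53 - 27)*119 = 119 + √26*119 = 119 + 119*√26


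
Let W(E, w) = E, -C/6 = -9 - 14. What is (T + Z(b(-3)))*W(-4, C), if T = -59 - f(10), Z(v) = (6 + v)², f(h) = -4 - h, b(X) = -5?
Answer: 176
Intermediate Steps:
C = 138 (C = -6*(-9 - 14) = -6*(-23) = 138)
T = -45 (T = -59 - (-4 - 1*10) = -59 - (-4 - 10) = -59 - 1*(-14) = -59 + 14 = -45)
(T + Z(b(-3)))*W(-4, C) = (-45 + (6 - 5)²)*(-4) = (-45 + 1²)*(-4) = (-45 + 1)*(-4) = -44*(-4) = 176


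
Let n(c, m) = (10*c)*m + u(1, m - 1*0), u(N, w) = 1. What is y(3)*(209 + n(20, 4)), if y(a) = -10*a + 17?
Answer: -13130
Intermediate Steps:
y(a) = 17 - 10*a
n(c, m) = 1 + 10*c*m (n(c, m) = (10*c)*m + 1 = 10*c*m + 1 = 1 + 10*c*m)
y(3)*(209 + n(20, 4)) = (17 - 10*3)*(209 + (1 + 10*20*4)) = (17 - 30)*(209 + (1 + 800)) = -13*(209 + 801) = -13*1010 = -13130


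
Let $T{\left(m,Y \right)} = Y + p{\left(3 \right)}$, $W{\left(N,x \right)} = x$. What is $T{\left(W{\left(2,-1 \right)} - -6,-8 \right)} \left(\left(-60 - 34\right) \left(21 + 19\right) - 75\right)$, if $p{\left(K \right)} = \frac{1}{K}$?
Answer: $\frac{88205}{3} \approx 29402.0$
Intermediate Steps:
$T{\left(m,Y \right)} = \frac{1}{3} + Y$ ($T{\left(m,Y \right)} = Y + \frac{1}{3} = \frac{1}{3} + Y$)
$T{\left(W{\left(2,-1 \right)} - -6,-8 \right)} \left(\left(-60 - 34\right) \left(21 + 19\right) - 75\right) = \left(\frac{1}{3} - 8\right) \left(\left(-60 - 34\right) \left(21 + 19\right) - 75\right) = - \frac{23 \left(\left(-94\right) 40 - 75\right)}{3} = - \frac{23 \left(-3760 - 75\right)}{3} = \left(- \frac{23}{3}\right) \left(-3835\right) = \frac{88205}{3}$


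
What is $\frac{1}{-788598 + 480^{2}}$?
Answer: $- \frac{1}{558198} \approx -1.7915 \cdot 10^{-6}$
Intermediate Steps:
$\frac{1}{-788598 + 480^{2}} = \frac{1}{-788598 + 230400} = \frac{1}{-558198} = - \frac{1}{558198}$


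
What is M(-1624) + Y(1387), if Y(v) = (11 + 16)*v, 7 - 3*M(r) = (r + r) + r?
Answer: 117226/3 ≈ 39075.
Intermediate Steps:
M(r) = 7/3 - r (M(r) = 7/3 - ((r + r) + r)/3 = 7/3 - (2*r + r)/3 = 7/3 - r)
Y(v) = 27*v
M(-1624) + Y(1387) = (7/3 - 1*(-1624)) + 27*1387 = (7/3 + 1624) + 37449 = 4879/3 + 37449 = 117226/3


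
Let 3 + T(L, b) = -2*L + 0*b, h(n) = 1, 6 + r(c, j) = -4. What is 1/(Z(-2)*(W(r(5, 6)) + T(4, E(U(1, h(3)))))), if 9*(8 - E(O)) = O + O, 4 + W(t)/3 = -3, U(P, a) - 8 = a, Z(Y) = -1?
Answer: 1/32 ≈ 0.031250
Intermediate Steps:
r(c, j) = -10 (r(c, j) = -6 - 4 = -10)
U(P, a) = 8 + a
W(t) = -21 (W(t) = -12 + 3*(-3) = -12 - 9 = -21)
E(O) = 8 - 2*O/9 (E(O) = 8 - (O + O)/9 = 8 - 2*O/9)
T(L, b) = -3 - 2*L (T(L, b) = -3 + (-2*L + 0*b) = -3 + (-2*L + 0) = -3 - 2*L)
1/(Z(-2)*(W(r(5, 6)) + T(4, E(U(1, h(3)))))) = 1/(-(-21 + (-3 - 2*4))) = 1/(-(-21 + (-3 - 8))) = 1/(-(-21 - 11)) = 1/(-1*(-32)) = 1/32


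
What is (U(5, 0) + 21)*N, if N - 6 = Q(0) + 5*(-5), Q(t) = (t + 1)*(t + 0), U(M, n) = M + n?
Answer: -494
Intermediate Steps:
Q(t) = t*(1 + t) (Q(t) = (1 + t)*t = t*(1 + t))
N = -19 (N = 6 + (0*(1 + 0) + 5*(-5)) = 6 + (0*1 - 25) = 6 + (0 - 25) = 6 - 25 = -19)
(U(5, 0) + 21)*N = ((5 + 0) + 21)*(-19) = (5 + 21)*(-19) = 26*(-19) = -494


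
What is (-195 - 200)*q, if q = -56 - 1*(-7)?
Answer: 19355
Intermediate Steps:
q = -49 (q = -56 + 7 = -49)
(-195 - 200)*q = (-195 - 200)*(-49) = -395*(-49) = 19355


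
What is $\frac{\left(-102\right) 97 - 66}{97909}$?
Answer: $- \frac{9960}{97909} \approx -0.10173$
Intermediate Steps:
$\frac{\left(-102\right) 97 - 66}{97909} = \left(-9894 - 66\right) \frac{1}{97909} = \left(-9960\right) \frac{1}{97909} = - \frac{9960}{97909}$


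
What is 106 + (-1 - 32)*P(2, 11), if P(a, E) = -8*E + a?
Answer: 2944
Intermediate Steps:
P(a, E) = a - 8*E
106 + (-1 - 32)*P(2, 11) = 106 + (-1 - 32)*(2 - 8*11) = 106 - 33*(2 - 88) = 106 - 33*(-86) = 106 + 2838 = 2944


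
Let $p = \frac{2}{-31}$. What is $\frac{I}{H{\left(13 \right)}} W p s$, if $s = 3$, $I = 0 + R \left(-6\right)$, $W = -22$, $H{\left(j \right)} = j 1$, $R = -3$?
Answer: $\frac{2376}{403} \approx 5.8958$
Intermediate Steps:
$H{\left(j \right)} = j$
$I = 18$ ($I = 0 - -18 = 0 + 18 = 18$)
$p = - \frac{2}{31}$ ($p = 2 \left(- \frac{1}{31}\right) = - \frac{2}{31} \approx -0.064516$)
$\frac{I}{H{\left(13 \right)}} W p s = \frac{18}{13} \left(-22\right) \left(\left(- \frac{2}{31}\right) 3\right) = 18 \cdot \frac{1}{13} \left(-22\right) \left(- \frac{6}{31}\right) = \frac{18}{13} \left(-22\right) \left(- \frac{6}{31}\right) = \left(- \frac{396}{13}\right) \left(- \frac{6}{31}\right) = \frac{2376}{403}$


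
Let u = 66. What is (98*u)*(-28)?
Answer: -181104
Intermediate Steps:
(98*u)*(-28) = (98*66)*(-28) = 6468*(-28) = -181104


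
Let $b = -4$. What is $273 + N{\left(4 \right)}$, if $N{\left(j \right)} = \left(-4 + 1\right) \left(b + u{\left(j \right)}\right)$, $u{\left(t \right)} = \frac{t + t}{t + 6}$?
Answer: $\frac{1413}{5} \approx 282.6$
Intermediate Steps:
$u{\left(t \right)} = \frac{2 t}{6 + t}$
$N{\left(j \right)} = 12 - \frac{6 j}{6 + j}$ ($N{\left(j \right)} = \left(-4 + 1\right) \left(-4 + \frac{2 j}{6 + j}\right) = - 3 \left(-4 + \frac{2 j}{6 + j}\right) = 12 - \frac{6 j}{6 + j}$)
$273 + N{\left(4 \right)} = 273 + \frac{6 \left(12 + 4\right)}{6 + 4} = 273 + 6 \cdot \frac{1}{10} \cdot 16 = 273 + \frac{48}{5} = \frac{1413}{5}$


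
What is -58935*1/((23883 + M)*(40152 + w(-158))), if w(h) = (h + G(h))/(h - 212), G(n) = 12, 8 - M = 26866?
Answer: 436119/883954967 ≈ 0.00049337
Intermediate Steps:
M = -26858 (M = 8 - 1*26866 = 8 - 26866 = -26858)
w(h) = (12 + h)/(-212 + h) (w(h) = (h + 12)/(h - 212) = (12 + h)/(-212 + h))
-58935*1/((23883 + M)*(40152 + w(-158))) = -58935*1/((23883 - 26858)*(40152 + (12 - 158)/(-212 - 158))) = -58935*(-1/(2975*(40152 - 146/(-370)))) = -58935*(-1/(2975*(40152 - 1/370*(-146)))) = -58935*(-1/(2975*(40152 + 73/185))) = -58935/((7428193/185)*(-2975)) = -58935/(-4419774835/37) = -58935*(-37/4419774835) = 436119/883954967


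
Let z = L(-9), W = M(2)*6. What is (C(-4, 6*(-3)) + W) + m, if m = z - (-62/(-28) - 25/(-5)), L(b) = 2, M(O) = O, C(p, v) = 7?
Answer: 193/14 ≈ 13.786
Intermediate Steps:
W = 12 (W = 2*6 = 12)
z = 2
m = -73/14 (m = 2 - (-62/(-28) - 25/(-5)) = 2 - (-62*(-1/28) - 25*(-1/5)) = 2 - (31/14 + 5) = 2 - 1*101/14 = 2 - 101/14 = -73/14 ≈ -5.2143)
(C(-4, 6*(-3)) + W) + m = (7 + 12) - 73/14 = 19 - 73/14 = 193/14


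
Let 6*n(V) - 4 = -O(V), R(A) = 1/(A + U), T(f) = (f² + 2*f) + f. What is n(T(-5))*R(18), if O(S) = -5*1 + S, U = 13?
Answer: -1/186 ≈ -0.0053763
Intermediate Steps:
T(f) = f² + 3*f
O(S) = -5 + S
R(A) = 1/(13 + A) (R(A) = 1/(A + 13) = 1/(13 + A))
n(V) = 3/2 - V/6 (n(V) = ⅔ + (-(-5 + V))/6 = ⅔ + (5 - V)/6 = ⅔ + (⅚ - V/6) = 3/2 - V/6)
n(T(-5))*R(18) = (3/2 - (-5)*(3 - 5)/6)/(13 + 18) = (3/2 - (-5)*(-2)/6)/31 = (3/2 - ⅙*10)*(1/31) = (3/2 - 5/3)*(1/31) = -⅙*1/31 = -1/186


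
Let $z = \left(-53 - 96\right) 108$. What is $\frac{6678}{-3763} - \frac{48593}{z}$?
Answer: $\frac{1422511}{1142532} \approx 1.2451$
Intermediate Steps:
$z = -16092$ ($z = \left(-149\right) 108 = -16092$)
$\frac{6678}{-3763} - \frac{48593}{z} = \frac{6678}{-3763} - \frac{48593}{-16092} = 6678 \left(- \frac{1}{3763}\right) - - \frac{48593}{16092} = - \frac{126}{71} + \frac{48593}{16092} = \frac{1422511}{1142532}$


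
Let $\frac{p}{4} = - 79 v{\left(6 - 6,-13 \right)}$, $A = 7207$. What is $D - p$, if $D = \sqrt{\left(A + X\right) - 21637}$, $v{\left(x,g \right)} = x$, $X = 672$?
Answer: $i \sqrt{13758} \approx 117.29 i$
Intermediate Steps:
$p = 0$ ($p = 4 \left(- 79 \left(6 - 6\right)\right) = 4 \left(\left(-79\right) 0\right) = 4 \cdot 0 = 0$)
$D = i \sqrt{13758}$ ($D = \sqrt{\left(7207 + 672\right) - 21637} = \sqrt{7879 - 21637} = \sqrt{-13758} = i \sqrt{13758} \approx 117.29 i$)
$D - p = i \sqrt{13758} - 0 = i \sqrt{13758} + 0 = i \sqrt{13758}$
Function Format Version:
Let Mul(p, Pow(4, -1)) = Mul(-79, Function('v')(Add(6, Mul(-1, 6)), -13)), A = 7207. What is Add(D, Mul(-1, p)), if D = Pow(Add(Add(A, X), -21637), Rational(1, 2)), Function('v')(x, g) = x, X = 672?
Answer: Mul(I, Pow(13758, Rational(1, 2))) ≈ Mul(117.29, I)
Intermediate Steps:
p = 0 (p = Mul(4, Mul(-79, Add(6, Mul(-1, 6)))) = Mul(4, Mul(-79, Add(6, -6))) = Mul(4, Mul(-79, 0)) = Mul(4, 0) = 0)
D = Mul(I, Pow(13758, Rational(1, 2))) (D = Pow(Add(Add(7207, 672), -21637), Rational(1, 2)) = Pow(Add(7879, -21637), Rational(1, 2)) = Pow(-13758, Rational(1, 2)) = Mul(I, Pow(13758, Rational(1, 2))) ≈ Mul(117.29, I))
Add(D, Mul(-1, p)) = Add(Mul(I, Pow(13758, Rational(1, 2))), Mul(-1, 0)) = Add(Mul(I, Pow(13758, Rational(1, 2))), 0) = Mul(I, Pow(13758, Rational(1, 2)))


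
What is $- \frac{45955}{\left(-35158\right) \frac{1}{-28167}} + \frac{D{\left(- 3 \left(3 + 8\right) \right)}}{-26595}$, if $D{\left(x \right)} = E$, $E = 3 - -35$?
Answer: $- \frac{34424954564579}{935027010} \approx -36817.0$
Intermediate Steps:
$E = 38$ ($E = 3 + 35 = 38$)
$D{\left(x \right)} = 38$
$- \frac{45955}{\left(-35158\right) \frac{1}{-28167}} + \frac{D{\left(- 3 \left(3 + 8\right) \right)}}{-26595} = - \frac{45955}{\left(-35158\right) \frac{1}{-28167}} + \frac{38}{-26595} = - \frac{45955}{\left(-35158\right) \left(- \frac{1}{28167}\right)} + 38 \left(- \frac{1}{26595}\right) = - \frac{45955}{\frac{35158}{28167}} - \frac{38}{26595} = \left(-45955\right) \frac{28167}{35158} - \frac{38}{26595} = - \frac{1294414485}{35158} - \frac{38}{26595} = - \frac{34424954564579}{935027010}$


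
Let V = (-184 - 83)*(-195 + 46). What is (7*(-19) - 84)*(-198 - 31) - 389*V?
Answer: -15425894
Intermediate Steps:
V = 39783 (V = -267*(-149) = 39783)
(7*(-19) - 84)*(-198 - 31) - 389*V = (7*(-19) - 84)*(-198 - 31) - 389*39783 = (-133 - 84)*(-229) - 15475587 = -217*(-229) - 15475587 = 49693 - 15475587 = -15425894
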